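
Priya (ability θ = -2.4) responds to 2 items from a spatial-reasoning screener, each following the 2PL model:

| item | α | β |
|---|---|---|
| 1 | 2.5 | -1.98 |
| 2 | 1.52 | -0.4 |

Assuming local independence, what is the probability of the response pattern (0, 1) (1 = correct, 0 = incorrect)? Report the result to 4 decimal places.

0.0338

P(θ) = 1 / (1 + exp(−α(θ − β)))
P_1 = 1/(1+e^{1.0500}) = 0.2592
P_2 = 1/(1+e^{3.0400}) = 0.0457
L = (1−P_1) × P_2 = 0.7408 × 0.0457 = 0.03382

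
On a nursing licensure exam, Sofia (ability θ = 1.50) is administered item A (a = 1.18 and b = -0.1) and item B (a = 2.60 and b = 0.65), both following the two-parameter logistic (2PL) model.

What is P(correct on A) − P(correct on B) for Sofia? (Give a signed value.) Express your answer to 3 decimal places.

P(θ) = 1 / (1 + exp(−a(θ − b)))
P_A = 0.8685
P_B = 0.9011
P_A − P_B = -0.0326

-0.033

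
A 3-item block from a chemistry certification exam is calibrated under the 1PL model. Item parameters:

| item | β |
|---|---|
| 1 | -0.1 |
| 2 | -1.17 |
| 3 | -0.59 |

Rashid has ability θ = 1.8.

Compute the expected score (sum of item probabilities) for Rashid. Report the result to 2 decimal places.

2.74

P(θ) = 1 / (1 + exp(−(θ − β)))
P_1 = 1/(1+e^{-1.9000}) = 0.8699
P_2 = 1/(1+e^{-2.9700}) = 0.9512
P_3 = 1/(1+e^{-2.3900}) = 0.9161
E[score] = 0.8699 + 0.9512 + 0.9161 = 2.7372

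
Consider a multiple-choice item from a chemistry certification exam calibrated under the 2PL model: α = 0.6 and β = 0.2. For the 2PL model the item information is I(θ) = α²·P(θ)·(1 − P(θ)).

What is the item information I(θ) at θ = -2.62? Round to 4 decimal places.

0.0473

P = 1/(1+e^{1.6920}) = 0.1555
P(1−P) = 0.1555 × 0.8445 = 0.1313
I = α² × P(1−P) = 0.6² × 0.1313 = 0.04728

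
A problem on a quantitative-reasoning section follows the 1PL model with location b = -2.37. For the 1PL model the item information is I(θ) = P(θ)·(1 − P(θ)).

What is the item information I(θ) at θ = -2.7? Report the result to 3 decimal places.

0.243

P = 1/(1+e^{0.3300}) = 0.4182
P(1−P) = 0.4182 × 0.5818 = 0.2433
I = P(1−P) = 0.24332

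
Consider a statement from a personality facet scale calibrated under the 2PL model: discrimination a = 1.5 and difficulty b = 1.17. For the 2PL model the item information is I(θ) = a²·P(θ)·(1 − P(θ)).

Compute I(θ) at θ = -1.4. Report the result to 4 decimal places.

0.0457

P = 1/(1+e^{3.8550}) = 0.0207
P(1−P) = 0.0207 × 0.9793 = 0.0203
I = a² × P(1−P) = 1.5² × 0.0203 = 0.04569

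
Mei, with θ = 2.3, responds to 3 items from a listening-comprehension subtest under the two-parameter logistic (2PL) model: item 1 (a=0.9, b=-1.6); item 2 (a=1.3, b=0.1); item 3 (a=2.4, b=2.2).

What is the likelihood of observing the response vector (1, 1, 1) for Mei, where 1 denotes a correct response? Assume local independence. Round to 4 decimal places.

P(θ) = 1 / (1 + exp(−a(θ − b)))
P_1 = 1/(1+e^{-3.5100}) = 0.9710
P_2 = 1/(1+e^{-2.8600}) = 0.9458
P_3 = 1/(1+e^{-0.2400}) = 0.5597
L = P_1 × P_2 × P_3 = 0.9710 × 0.9458 × 0.5597 = 0.51403

0.5140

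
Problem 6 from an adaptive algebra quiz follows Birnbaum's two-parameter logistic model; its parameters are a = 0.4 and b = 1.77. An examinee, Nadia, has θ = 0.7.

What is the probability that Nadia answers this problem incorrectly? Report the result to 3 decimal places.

P(θ) = 1 / (1 + exp(−a(θ − b)))
Exponent: 0.4 × (0.7 − 1.77) = -0.4280
1/(1 + e^{0.4280}) = 0.3946
P(incorrect) = 1 − 0.3946 = 0.6054

0.605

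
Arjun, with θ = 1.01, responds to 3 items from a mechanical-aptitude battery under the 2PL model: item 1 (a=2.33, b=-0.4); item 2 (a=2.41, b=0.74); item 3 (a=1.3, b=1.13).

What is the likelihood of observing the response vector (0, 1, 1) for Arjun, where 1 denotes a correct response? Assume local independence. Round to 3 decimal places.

0.011

P(θ) = 1 / (1 + exp(−a(θ − b)))
P_1 = 1/(1+e^{-3.2853}) = 0.9639
P_2 = 1/(1+e^{-0.6507}) = 0.6572
P_3 = 1/(1+e^{0.1560}) = 0.4611
L = (1−P_1) × P_2 × P_3 = 0.0361 × 0.6572 × 0.4611 = 0.01093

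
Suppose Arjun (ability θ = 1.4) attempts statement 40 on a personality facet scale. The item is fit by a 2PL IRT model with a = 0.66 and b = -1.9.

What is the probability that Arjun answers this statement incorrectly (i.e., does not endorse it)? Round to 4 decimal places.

P(θ) = 1 / (1 + exp(−a(θ − b)))
Exponent: 0.66 × (1.4 − (-1.9)) = 2.1780
1/(1 + e^{-2.1780}) = 0.8983
P(incorrect) = 1 − 0.8983 = 0.1017

0.1017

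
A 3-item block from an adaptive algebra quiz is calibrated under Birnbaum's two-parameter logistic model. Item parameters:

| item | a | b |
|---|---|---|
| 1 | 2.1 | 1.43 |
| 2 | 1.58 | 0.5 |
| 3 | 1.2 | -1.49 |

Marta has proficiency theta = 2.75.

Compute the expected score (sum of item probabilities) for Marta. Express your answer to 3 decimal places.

2.907

P(theta) = 1 / (1 + exp(−a(theta − b)))
P_1 = 1/(1+e^{-2.7720}) = 0.9411
P_2 = 1/(1+e^{-3.5550}) = 0.9722
P_3 = 1/(1+e^{-5.0880}) = 0.9939
E[score] = 0.9411 + 0.9722 + 0.9939 = 2.9072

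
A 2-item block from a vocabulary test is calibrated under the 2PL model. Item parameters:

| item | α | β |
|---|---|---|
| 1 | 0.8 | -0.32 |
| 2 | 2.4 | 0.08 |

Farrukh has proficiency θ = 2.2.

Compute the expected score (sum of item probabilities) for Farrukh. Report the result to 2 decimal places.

1.88

P(θ) = 1 / (1 + exp(−α(θ − β)))
P_1 = 1/(1+e^{-2.0160}) = 0.8825
P_2 = 1/(1+e^{-5.0880}) = 0.9939
E[score] = 0.8825 + 0.9939 = 1.8763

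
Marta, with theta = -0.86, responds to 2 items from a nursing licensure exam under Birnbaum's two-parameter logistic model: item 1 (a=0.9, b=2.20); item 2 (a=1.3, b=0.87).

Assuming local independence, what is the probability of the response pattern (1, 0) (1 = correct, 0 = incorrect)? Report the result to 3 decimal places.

P(theta) = 1 / (1 + exp(−a(theta − b)))
P_1 = 1/(1+e^{2.7540}) = 0.0599
P_2 = 1/(1+e^{2.2490}) = 0.0954
L = P_1 × (1−P_2) = 0.0599 × 0.9046 = 0.05415

0.054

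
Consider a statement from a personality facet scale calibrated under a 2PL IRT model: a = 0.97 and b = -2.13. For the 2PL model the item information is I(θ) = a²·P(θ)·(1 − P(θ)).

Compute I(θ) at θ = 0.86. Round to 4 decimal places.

P = 1/(1+e^{-2.9003}) = 0.9479
P(1−P) = 0.9479 × 0.0521 = 0.0494
I = a² × P(1−P) = 0.97² × 0.0494 = 0.04650

0.0465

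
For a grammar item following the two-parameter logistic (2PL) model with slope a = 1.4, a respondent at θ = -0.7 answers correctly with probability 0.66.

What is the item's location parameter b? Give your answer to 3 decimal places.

-1.174

P(θ) = 1 / (1 + exp(−a(θ − b)))
logit(0.66) = ln(0.66/0.34) = 0.6633
b = θ − logit/(a) = -0.7 − 0.6633/1.4000 = -1.1738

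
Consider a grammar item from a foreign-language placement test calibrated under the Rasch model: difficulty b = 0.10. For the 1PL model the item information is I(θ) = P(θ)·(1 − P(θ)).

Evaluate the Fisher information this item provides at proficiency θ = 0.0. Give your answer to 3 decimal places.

0.249

P = 1/(1+e^{0.1000}) = 0.4750
P(1−P) = 0.4750 × 0.5250 = 0.2494
I = P(1−P) = 0.24938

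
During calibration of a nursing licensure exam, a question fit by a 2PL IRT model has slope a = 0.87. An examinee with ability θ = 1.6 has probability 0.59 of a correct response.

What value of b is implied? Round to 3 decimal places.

P(θ) = 1 / (1 + exp(−a(θ − b)))
logit(0.59) = ln(0.59/0.41) = 0.3640
b = θ − logit/(a) = 1.6 − 0.3640/0.8700 = 1.1816

1.182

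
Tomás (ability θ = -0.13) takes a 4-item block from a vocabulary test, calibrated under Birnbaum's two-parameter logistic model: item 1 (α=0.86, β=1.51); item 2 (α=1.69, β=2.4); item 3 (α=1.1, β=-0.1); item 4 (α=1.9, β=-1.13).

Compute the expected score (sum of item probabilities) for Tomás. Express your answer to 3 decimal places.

1.572

P(θ) = 1 / (1 + exp(−α(θ − β)))
P_1 = 1/(1+e^{1.4104}) = 0.1962
P_2 = 1/(1+e^{4.2757}) = 0.0137
P_3 = 1/(1+e^{0.0330}) = 0.4918
P_4 = 1/(1+e^{-1.9000}) = 0.8699
E[score] = 0.1962 + 0.0137 + 0.4918 + 0.8699 = 1.5715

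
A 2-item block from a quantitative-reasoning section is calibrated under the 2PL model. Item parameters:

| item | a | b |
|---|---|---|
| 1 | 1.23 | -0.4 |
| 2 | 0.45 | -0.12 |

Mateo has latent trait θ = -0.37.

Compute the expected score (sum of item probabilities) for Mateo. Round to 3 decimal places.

P(θ) = 1 / (1 + exp(−a(θ − b)))
P_1 = 1/(1+e^{-0.0369}) = 0.5092
P_2 = 1/(1+e^{0.1125}) = 0.4719
E[score] = 0.5092 + 0.4719 = 0.9811

0.981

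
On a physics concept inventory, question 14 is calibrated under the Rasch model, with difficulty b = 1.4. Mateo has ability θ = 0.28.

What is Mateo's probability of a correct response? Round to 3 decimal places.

P(θ) = 1 / (1 + exp(−(θ − b)))
Exponent: (0.28 − 1.4) = -1.1200
1/(1 + e^{1.1200}) = 0.2460
P = 0.2460

0.246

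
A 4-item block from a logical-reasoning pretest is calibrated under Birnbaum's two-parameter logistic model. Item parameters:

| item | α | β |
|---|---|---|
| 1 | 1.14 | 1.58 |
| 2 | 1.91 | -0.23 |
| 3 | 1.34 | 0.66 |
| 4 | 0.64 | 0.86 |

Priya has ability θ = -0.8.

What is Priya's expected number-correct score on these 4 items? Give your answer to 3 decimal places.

0.695

P(θ) = 1 / (1 + exp(−α(θ − β)))
P_1 = 1/(1+e^{2.7132}) = 0.0622
P_2 = 1/(1+e^{1.0887}) = 0.2519
P_3 = 1/(1+e^{1.9564}) = 0.1239
P_4 = 1/(1+e^{1.0624}) = 0.2569
E[score] = 0.0622 + 0.2519 + 0.1239 + 0.2569 = 0.6948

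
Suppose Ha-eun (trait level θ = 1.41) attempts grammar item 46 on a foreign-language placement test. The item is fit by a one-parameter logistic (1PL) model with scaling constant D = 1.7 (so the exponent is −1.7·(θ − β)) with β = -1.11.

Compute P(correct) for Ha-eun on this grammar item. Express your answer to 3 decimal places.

P(θ) = 1 / (1 + exp(−D·(θ − β)))
Exponent: 1.7 × (1.41 − (-1.11)) = 4.2840
1/(1 + e^{-4.2840}) = 0.9864
P = 0.9864

0.986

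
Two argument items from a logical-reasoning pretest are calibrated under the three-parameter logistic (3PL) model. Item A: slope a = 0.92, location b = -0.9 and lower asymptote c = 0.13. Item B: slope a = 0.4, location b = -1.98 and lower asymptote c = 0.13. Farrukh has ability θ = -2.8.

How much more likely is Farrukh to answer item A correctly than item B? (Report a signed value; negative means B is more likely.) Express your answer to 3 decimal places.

P(θ) = c + (1 − c) · 1 / (1 + exp(−a(θ − b)))
P_A = 0.2590
P_B = 0.4943
P_A − P_B = -0.2353

-0.235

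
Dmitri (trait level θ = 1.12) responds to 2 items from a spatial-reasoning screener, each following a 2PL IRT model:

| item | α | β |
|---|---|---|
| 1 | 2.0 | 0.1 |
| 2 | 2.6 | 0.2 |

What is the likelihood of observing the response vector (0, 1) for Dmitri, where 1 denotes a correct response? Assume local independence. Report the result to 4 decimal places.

0.1054

P(θ) = 1 / (1 + exp(−α(θ − β)))
P_1 = 1/(1+e^{-2.0400}) = 0.8849
P_2 = 1/(1+e^{-2.3920}) = 0.9162
L = (1−P_1) × P_2 = 0.1151 × 0.9162 = 0.10543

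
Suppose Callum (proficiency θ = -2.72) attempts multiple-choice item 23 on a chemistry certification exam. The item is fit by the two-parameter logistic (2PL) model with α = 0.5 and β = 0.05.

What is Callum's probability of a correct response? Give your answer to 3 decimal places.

P(θ) = 1 / (1 + exp(−α(θ − β)))
Exponent: 0.5 × (-2.72 − 0.05) = -1.3850
1/(1 + e^{1.3850}) = 0.2002

0.200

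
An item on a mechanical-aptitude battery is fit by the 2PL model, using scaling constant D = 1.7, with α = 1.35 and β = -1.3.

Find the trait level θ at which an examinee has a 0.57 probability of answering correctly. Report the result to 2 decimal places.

-1.18

P(θ) = 1 / (1 + exp(−D·α(θ − β)))
logit = ln(0.5700/0.4300) = 0.2819
θ = β + logit/(1.7·α) = -1.3 + 0.2819/2.2950 = -1.1772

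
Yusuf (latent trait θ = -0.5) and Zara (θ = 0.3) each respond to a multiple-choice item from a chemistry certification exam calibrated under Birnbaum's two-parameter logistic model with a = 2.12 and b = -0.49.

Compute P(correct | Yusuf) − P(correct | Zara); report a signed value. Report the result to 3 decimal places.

P(θ) = 1 / (1 + exp(−a(θ − b)))
P(Yusuf) = 0.4947  [exponent -0.0212]
P(Zara) = 0.8422  [exponent 1.6748]
Difference = 0.4947 − 0.8422 = -0.3475

-0.348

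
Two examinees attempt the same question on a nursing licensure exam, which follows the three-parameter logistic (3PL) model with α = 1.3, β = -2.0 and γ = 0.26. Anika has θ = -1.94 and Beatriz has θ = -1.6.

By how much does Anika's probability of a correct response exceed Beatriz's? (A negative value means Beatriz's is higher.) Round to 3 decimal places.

-0.080

P(θ) = γ + (1 − γ) · 1 / (1 + exp(−α(θ − β)))
P(Anika) = 0.6444  [exponent 0.0780]
P(Beatriz) = 0.7241  [exponent 0.5200]
Difference = 0.6444 − 0.7241 = -0.0797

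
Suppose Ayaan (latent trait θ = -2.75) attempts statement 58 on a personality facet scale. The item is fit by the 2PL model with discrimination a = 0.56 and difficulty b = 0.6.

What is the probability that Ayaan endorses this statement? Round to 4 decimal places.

0.1328

P(θ) = 1 / (1 + exp(−a(θ − b)))
Exponent: 0.56 × (-2.75 − 0.6) = -1.8760
1/(1 + e^{1.8760}) = 0.1328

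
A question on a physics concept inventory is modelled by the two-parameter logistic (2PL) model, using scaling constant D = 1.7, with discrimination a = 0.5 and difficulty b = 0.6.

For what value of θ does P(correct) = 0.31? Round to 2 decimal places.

P(θ) = 1 / (1 + exp(−D·a(θ − b)))
logit = ln(0.3100/0.6900) = -0.8001
θ = b + logit/(1.7·a) = 0.6 + (-0.8001)/0.8500 = -0.3413

-0.34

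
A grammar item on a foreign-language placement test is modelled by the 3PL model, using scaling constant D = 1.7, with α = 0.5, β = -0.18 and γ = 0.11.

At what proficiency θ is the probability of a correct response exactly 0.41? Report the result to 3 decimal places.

-0.976

P(θ) = γ + (1 − γ) · 1 / (1 + exp(−D·α(θ − β)))
Remove guessing floor: (0.41 − 0.11)/(1 − 0.11) = 0.3371
logit = ln(0.3371/0.6629) = -0.6763
θ = β + logit/(1.7·α) = -0.18 + (-0.6763)/0.8500 = -0.9757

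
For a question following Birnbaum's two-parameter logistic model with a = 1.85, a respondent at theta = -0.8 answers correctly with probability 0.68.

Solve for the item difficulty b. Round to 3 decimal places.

-1.207

P(theta) = 1 / (1 + exp(−a(theta − b)))
logit(0.68) = ln(0.68/0.32) = 0.7538
b = theta − logit/(a) = -0.8 − 0.7538/1.8500 = -1.2074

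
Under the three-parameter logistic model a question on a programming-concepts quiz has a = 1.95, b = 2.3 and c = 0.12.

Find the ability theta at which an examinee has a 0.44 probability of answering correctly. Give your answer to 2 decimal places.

P(theta) = c + (1 − c) · 1 / (1 + exp(−a(theta − b)))
Remove guessing floor: (0.44 − 0.12)/(1 − 0.12) = 0.3636
logit = ln(0.3636/0.6364) = -0.5596
theta = b + logit/(a) = 2.3 + (-0.5596)/1.9500 = 2.0130

2.01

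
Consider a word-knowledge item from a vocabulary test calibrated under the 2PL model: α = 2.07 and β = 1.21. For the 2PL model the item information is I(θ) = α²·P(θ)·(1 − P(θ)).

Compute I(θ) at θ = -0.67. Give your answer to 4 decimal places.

P = 1/(1+e^{3.8916}) = 0.0200
P(1−P) = 0.0200 × 0.9800 = 0.0196
I = α² × P(1−P) = 2.07² × 0.0196 = 0.08400

0.0840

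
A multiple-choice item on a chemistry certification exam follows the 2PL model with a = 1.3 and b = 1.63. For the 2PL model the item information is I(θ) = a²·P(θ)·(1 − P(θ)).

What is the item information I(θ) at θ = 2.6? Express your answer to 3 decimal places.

P = 1/(1+e^{-1.2610}) = 0.7792
P(1−P) = 0.7792 × 0.2208 = 0.1720
I = a² × P(1−P) = 1.3² × 0.1720 = 0.29076

0.291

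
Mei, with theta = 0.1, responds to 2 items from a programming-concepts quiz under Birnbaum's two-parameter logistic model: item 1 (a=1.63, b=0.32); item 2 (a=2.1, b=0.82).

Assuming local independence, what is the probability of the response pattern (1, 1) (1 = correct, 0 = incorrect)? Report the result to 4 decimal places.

P(theta) = 1 / (1 + exp(−a(theta − b)))
P_1 = 1/(1+e^{0.3586}) = 0.4113
P_2 = 1/(1+e^{1.5120}) = 0.1806
L = P_1 × P_2 = 0.4113 × 0.1806 = 0.07430

0.0743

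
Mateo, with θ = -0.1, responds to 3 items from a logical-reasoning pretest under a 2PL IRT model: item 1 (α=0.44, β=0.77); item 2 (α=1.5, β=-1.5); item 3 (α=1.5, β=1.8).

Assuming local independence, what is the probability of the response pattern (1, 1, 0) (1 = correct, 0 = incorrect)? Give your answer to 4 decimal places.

P(θ) = 1 / (1 + exp(−α(θ − β)))
P_1 = 1/(1+e^{0.3828}) = 0.4055
P_2 = 1/(1+e^{-2.1000}) = 0.8909
P_3 = 1/(1+e^{2.8500}) = 0.0547
L = P_1 × P_2 × (1−P_3) = 0.4055 × 0.8909 × 0.9453 = 0.34147

0.3415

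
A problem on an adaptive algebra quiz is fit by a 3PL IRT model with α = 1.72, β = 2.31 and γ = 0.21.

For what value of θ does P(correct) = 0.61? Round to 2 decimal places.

P(θ) = γ + (1 − γ) · 1 / (1 + exp(−α(θ − β)))
Remove guessing floor: (0.61 − 0.21)/(1 − 0.21) = 0.5063
logit = ln(0.5063/0.4937) = 0.0253
θ = β + logit/(α) = 2.31 + 0.0253/1.7200 = 2.3247

2.32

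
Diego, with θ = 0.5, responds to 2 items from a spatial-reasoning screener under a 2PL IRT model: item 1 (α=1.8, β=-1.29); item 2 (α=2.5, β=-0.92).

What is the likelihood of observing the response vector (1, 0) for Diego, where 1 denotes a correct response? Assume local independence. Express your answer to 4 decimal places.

P(θ) = 1 / (1 + exp(−α(θ − β)))
P_1 = 1/(1+e^{-3.2220}) = 0.9617
P_2 = 1/(1+e^{-3.5500}) = 0.9721
L = P_1 × (1−P_2) = 0.9617 × 0.0279 = 0.02685

0.0269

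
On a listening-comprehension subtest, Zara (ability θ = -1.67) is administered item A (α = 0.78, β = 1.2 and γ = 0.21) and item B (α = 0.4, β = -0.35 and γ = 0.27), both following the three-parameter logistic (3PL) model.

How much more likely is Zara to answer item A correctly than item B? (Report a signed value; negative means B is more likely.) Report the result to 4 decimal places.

-0.2547

P(θ) = γ + (1 − γ) · 1 / (1 + exp(−α(θ − β)))
P_A = 0.2861
P_B = 0.5408
P_A − P_B = -0.2547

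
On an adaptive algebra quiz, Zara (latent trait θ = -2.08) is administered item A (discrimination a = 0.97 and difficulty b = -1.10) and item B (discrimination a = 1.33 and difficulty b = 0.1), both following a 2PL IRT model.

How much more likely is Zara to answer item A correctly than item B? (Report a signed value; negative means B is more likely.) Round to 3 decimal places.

P(θ) = 1 / (1 + exp(−a(θ − b)))
P_A = 0.2788
P_B = 0.0522
P_A − P_B = 0.2266

0.227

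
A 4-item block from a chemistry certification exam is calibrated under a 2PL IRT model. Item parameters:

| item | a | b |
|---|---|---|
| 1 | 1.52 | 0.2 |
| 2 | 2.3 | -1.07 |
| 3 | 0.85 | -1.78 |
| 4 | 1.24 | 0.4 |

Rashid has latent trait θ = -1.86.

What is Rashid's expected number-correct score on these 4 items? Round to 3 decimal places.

P(θ) = 1 / (1 + exp(−a(θ − b)))
P_1 = 1/(1+e^{3.1312}) = 0.0418
P_2 = 1/(1+e^{1.8170}) = 0.1398
P_3 = 1/(1+e^{0.0680}) = 0.4830
P_4 = 1/(1+e^{2.8024}) = 0.0572
E[score] = 0.0418 + 0.1398 + 0.4830 + 0.0572 = 0.7218

0.722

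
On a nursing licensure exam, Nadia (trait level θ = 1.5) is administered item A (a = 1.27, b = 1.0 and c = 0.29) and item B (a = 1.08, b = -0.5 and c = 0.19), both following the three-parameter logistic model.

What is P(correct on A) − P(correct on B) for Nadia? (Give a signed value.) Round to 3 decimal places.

P(θ) = c + (1 − c) · 1 / (1 + exp(−a(θ − b)))
P_A = 0.7541
P_B = 0.9162
P_A − P_B = -0.1622

-0.162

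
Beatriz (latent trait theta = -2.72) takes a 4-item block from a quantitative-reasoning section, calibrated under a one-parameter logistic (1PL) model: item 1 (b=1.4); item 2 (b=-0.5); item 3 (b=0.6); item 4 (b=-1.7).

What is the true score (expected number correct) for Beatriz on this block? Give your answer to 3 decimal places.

P(theta) = 1 / (1 + exp(−(theta − b)))
P_1 = 1/(1+e^{4.1200}) = 0.0160
P_2 = 1/(1+e^{2.2200}) = 0.0980
P_3 = 1/(1+e^{3.3200}) = 0.0349
P_4 = 1/(1+e^{1.0200}) = 0.2650
E[score] = 0.0160 + 0.0980 + 0.0349 + 0.2650 = 0.4139

0.414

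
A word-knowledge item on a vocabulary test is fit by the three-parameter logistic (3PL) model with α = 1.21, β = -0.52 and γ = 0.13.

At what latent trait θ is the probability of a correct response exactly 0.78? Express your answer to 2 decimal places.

P(θ) = γ + (1 − γ) · 1 / (1 + exp(−α(θ − β)))
Remove guessing floor: (0.78 − 0.13)/(1 − 0.13) = 0.7471
logit = ln(0.7471/0.2529) = 1.0833
θ = β + logit/(α) = -0.52 + 1.0833/1.2100 = 0.3753

0.38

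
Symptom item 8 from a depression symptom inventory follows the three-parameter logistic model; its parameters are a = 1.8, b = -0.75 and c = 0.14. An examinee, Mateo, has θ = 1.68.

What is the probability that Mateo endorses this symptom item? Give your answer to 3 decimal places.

0.989

P(θ) = c + (1 − c) · 1 / (1 + exp(−a(θ − b)))
Exponent: 1.8 × (1.68 − (-0.75)) = 4.3740
1/(1 + e^{-4.3740}) = 0.9876
P = 0.14 + 0.86 × 0.9876 = 0.9893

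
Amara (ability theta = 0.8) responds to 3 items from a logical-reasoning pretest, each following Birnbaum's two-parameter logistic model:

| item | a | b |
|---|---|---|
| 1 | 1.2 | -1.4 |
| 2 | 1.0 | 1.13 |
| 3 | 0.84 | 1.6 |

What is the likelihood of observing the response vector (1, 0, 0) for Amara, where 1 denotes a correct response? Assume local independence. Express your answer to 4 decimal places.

P(theta) = 1 / (1 + exp(−a(theta − b)))
P_1 = 1/(1+e^{-2.6400}) = 0.9334
P_2 = 1/(1+e^{0.3300}) = 0.4182
P_3 = 1/(1+e^{0.6720}) = 0.3380
L = P_1 × (1−P_2) × (1−P_3) = 0.9334 × 0.5818 × 0.6620 = 0.35945

0.3594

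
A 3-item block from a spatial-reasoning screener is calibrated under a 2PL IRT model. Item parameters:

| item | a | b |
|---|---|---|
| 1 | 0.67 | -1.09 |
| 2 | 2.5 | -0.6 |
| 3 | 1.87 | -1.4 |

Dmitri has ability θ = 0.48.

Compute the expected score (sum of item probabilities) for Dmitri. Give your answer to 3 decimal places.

2.649

P(θ) = 1 / (1 + exp(−a(θ − b)))
P_1 = 1/(1+e^{-1.0519}) = 0.7411
P_2 = 1/(1+e^{-2.7000}) = 0.9370
P_3 = 1/(1+e^{-3.5156}) = 0.9711
E[score] = 0.7411 + 0.9370 + 0.9711 = 2.6493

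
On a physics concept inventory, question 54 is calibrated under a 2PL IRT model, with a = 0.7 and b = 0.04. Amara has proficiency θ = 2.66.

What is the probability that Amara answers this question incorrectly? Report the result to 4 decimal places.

P(θ) = 1 / (1 + exp(−a(θ − b)))
Exponent: 0.7 × (2.66 − 0.04) = 1.8340
1/(1 + e^{-1.8340}) = 0.8622
P(incorrect) = 1 − 0.8622 = 0.1378

0.1378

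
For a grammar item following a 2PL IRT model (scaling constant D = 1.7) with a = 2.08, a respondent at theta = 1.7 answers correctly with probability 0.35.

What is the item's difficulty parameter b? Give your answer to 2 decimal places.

1.88

P(theta) = 1 / (1 + exp(−D·a(theta − b)))
logit(0.35) = ln(0.35/0.65) = -0.6190
b = theta − logit/(1.7·a) = 1.7 − (-0.6190)/3.5360 = 1.8751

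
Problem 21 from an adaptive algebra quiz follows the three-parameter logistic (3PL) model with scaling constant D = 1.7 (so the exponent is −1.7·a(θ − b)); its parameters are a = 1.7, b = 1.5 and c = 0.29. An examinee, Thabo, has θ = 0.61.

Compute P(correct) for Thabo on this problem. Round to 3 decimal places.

P(θ) = c + (1 − c) · 1 / (1 + exp(−D·a(θ − b)))
Exponent: 1.7 × 1.7 × (0.61 − 1.5) = -2.5721
1/(1 + e^{2.5721}) = 0.0710
P = 0.29 + 0.71 × 0.0710 = 0.3404

0.340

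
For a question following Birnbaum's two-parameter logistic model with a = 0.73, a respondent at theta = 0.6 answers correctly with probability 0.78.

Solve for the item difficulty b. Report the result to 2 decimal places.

P(theta) = 1 / (1 + exp(−a(theta − b)))
logit(0.78) = ln(0.78/0.22) = 1.2657
b = theta − logit/(a) = 0.6 − 1.2657/0.7300 = -1.1338

-1.13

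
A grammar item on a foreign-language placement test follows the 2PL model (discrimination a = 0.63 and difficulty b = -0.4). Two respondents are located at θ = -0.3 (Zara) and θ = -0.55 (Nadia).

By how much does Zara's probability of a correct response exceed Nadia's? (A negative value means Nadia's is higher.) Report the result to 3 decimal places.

0.039

P(θ) = 1 / (1 + exp(−a(θ − b)))
P(Zara) = 0.5157  [exponent 0.0630]
P(Nadia) = 0.4764  [exponent -0.0945]
Difference = 0.5157 − 0.4764 = 0.0394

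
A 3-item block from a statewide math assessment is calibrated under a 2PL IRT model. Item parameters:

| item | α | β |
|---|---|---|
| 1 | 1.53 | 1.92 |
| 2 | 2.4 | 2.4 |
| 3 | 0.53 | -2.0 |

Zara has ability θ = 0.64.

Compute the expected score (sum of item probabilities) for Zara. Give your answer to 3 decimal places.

0.940

P(θ) = 1 / (1 + exp(−α(θ − β)))
P_1 = 1/(1+e^{1.9584}) = 0.1236
P_2 = 1/(1+e^{4.2240}) = 0.0144
P_3 = 1/(1+e^{-1.3992}) = 0.8021
E[score] = 0.1236 + 0.0144 + 0.8021 = 0.9401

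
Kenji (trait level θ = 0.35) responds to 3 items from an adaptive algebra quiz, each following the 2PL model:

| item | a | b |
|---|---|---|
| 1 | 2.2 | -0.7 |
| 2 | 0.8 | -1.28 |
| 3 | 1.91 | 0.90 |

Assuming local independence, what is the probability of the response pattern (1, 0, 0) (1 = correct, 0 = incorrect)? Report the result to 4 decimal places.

0.1439

P(θ) = 1 / (1 + exp(−a(θ − b)))
P_1 = 1/(1+e^{-2.3100}) = 0.9097
P_2 = 1/(1+e^{-1.3040}) = 0.7865
P_3 = 1/(1+e^{1.0505}) = 0.2591
L = P_1 × (1−P_2) × (1−P_3) = 0.9097 × 0.2135 × 0.7409 = 0.14389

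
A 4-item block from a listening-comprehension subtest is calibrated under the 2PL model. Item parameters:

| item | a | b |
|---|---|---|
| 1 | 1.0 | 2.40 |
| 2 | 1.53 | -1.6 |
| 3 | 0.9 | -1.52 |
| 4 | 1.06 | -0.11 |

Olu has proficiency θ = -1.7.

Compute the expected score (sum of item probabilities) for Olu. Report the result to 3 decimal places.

1.094

P(θ) = 1 / (1 + exp(−a(θ − b)))
P_1 = 1/(1+e^{4.1000}) = 0.0163
P_2 = 1/(1+e^{0.1530}) = 0.4618
P_3 = 1/(1+e^{0.1620}) = 0.4596
P_4 = 1/(1+e^{1.6854}) = 0.1564
E[score] = 0.0163 + 0.4618 + 0.4596 + 0.1564 = 1.0941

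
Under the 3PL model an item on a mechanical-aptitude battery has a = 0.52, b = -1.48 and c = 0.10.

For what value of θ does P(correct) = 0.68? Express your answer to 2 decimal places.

P(θ) = c + (1 − c) · 1 / (1 + exp(−a(θ − b)))
Remove guessing floor: (0.68 − 0.10)/(1 − 0.10) = 0.6444
logit = ln(0.6444/0.3556) = 0.5947
θ = b + logit/(a) = -1.48 + 0.5947/0.5200 = -0.3363

-0.34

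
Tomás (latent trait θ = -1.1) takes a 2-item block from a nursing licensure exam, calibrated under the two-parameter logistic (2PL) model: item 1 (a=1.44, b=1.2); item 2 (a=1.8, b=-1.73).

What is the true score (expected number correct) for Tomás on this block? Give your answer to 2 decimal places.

P(θ) = 1 / (1 + exp(−a(θ − b)))
P_1 = 1/(1+e^{3.3120}) = 0.0352
P_2 = 1/(1+e^{-1.1340}) = 0.7566
E[score] = 0.0352 + 0.7566 = 0.7917

0.79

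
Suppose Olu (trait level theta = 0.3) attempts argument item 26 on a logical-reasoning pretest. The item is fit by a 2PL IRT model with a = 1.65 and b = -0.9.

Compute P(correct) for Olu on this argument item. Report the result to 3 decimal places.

0.879

P(theta) = 1 / (1 + exp(−a(theta − b)))
Exponent: 1.65 × (0.3 − (-0.9)) = 1.9800
1/(1 + e^{-1.9800}) = 0.8787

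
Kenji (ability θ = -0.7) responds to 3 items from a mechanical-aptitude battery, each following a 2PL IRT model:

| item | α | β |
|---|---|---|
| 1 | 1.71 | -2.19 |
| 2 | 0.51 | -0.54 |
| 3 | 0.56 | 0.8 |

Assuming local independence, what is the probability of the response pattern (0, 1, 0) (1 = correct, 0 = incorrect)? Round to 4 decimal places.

P(θ) = 1 / (1 + exp(−α(θ − β)))
P_1 = 1/(1+e^{-2.5479}) = 0.9274
P_2 = 1/(1+e^{0.0816}) = 0.4796
P_3 = 1/(1+e^{0.8400}) = 0.3015
L = (1−P_1) × P_2 × (1−P_3) = 0.0726 × 0.4796 × 0.6985 = 0.02431

0.0243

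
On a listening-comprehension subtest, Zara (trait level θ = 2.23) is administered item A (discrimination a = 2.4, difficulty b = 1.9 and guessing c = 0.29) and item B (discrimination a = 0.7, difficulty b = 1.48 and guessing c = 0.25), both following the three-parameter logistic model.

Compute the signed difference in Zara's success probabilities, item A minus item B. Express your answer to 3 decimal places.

P(θ) = c + (1 − c) · 1 / (1 + exp(−a(θ − b)))
P_A = 0.7787
P_B = 0.7212
P_A − P_B = 0.0574

0.057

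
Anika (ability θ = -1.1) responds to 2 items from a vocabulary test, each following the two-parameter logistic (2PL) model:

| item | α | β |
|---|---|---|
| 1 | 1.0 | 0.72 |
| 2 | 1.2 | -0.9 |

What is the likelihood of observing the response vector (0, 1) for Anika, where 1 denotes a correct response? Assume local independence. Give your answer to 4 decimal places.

P(θ) = 1 / (1 + exp(−α(θ − β)))
P_1 = 1/(1+e^{1.8200}) = 0.1394
P_2 = 1/(1+e^{0.2400}) = 0.4403
L = (1−P_1) × P_2 = 0.8606 × 0.4403 = 0.37890

0.3789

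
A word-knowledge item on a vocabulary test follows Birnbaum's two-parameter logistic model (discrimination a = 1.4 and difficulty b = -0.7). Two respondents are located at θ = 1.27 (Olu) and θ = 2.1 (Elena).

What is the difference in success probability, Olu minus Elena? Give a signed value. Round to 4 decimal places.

P(θ) = 1 / (1 + exp(−a(θ − b)))
P(Olu) = 0.9404  [exponent 2.7580]
P(Elena) = 0.9805  [exponent 3.9200]
Difference = 0.9404 − 0.9805 = -0.0402

-0.0402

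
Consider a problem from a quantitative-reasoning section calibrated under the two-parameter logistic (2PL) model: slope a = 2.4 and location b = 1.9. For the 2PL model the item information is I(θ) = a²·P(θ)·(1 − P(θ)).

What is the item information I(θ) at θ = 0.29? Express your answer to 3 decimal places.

0.116

P = 1/(1+e^{3.8640}) = 0.0206
P(1−P) = 0.0206 × 0.9794 = 0.0201
I = a² × P(1−P) = 2.4² × 0.0201 = 0.11595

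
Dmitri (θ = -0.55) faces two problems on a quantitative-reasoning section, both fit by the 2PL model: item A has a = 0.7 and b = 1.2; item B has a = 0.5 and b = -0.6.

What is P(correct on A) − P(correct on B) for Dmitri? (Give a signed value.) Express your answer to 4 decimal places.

P(θ) = 1 / (1 + exp(−a(θ − b)))
P_A = 0.2271
P_B = 0.5062
P_A − P_B = -0.2792

-0.2792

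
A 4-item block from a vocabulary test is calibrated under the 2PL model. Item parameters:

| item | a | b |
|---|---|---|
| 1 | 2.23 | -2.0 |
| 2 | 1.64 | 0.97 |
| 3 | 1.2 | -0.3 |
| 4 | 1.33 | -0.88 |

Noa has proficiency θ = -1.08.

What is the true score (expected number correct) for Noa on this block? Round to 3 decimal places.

P(θ) = 1 / (1 + exp(−a(θ − b)))
P_1 = 1/(1+e^{-2.0516}) = 0.8861
P_2 = 1/(1+e^{3.3620}) = 0.0335
P_3 = 1/(1+e^{0.9360}) = 0.2817
P_4 = 1/(1+e^{0.2660}) = 0.4339
E[score] = 0.8861 + 0.0335 + 0.2817 + 0.4339 = 1.6352

1.635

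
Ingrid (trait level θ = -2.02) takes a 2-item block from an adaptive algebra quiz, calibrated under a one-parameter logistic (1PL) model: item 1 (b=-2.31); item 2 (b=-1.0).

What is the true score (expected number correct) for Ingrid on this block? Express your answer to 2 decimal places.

0.84

P(θ) = 1 / (1 + exp(−(θ − b)))
P_1 = 1/(1+e^{-0.2900}) = 0.5720
P_2 = 1/(1+e^{1.0200}) = 0.2650
E[score] = 0.5720 + 0.2650 = 0.8370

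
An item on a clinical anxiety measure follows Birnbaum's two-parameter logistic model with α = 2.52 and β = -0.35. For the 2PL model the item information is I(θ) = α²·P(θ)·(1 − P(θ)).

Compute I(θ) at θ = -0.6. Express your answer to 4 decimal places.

1.4399

P = 1/(1+e^{0.6300}) = 0.3475
P(1−P) = 0.3475 × 0.6525 = 0.2267
I = α² × P(1−P) = 2.52² × 0.2267 = 1.43993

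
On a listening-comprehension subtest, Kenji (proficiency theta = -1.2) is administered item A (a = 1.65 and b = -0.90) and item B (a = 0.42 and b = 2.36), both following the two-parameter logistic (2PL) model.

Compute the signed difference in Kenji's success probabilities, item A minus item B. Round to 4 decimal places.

P(theta) = 1 / (1 + exp(−a(theta − b)))
P_A = 0.3787
P_B = 0.1831
P_A − P_B = 0.1956

0.1956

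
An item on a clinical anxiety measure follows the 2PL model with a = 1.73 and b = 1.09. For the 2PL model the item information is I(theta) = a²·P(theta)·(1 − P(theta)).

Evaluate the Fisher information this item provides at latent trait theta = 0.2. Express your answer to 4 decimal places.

P = 1/(1+e^{1.5397}) = 0.1766
P(1−P) = 0.1766 × 0.8234 = 0.1454
I = a² × P(1−P) = 1.73² × 0.1454 = 0.43516

0.4352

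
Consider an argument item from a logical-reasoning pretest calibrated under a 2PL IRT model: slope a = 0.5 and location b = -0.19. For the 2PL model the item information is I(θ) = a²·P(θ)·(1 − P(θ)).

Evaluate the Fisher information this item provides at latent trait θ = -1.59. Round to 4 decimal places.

P = 1/(1+e^{0.7000}) = 0.3318
P(1−P) = 0.3318 × 0.6682 = 0.2217
I = a² × P(1−P) = 0.5² × 0.2217 = 0.05543

0.0554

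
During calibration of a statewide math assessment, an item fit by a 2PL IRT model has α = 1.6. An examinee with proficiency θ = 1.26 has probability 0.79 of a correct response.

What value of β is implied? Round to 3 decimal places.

P(θ) = 1 / (1 + exp(−α(θ − β)))
logit(0.79) = ln(0.79/0.21) = 1.3249
β = θ − logit/(α) = 1.26 − 1.3249/1.6000 = 0.4319

0.432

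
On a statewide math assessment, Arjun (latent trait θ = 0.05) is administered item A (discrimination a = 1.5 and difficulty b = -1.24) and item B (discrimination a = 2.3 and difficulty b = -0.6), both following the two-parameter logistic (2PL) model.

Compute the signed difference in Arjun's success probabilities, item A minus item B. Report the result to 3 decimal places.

P(θ) = 1 / (1 + exp(−a(θ − b)))
P_A = 0.8738
P_B = 0.8168
P_A − P_B = 0.0570

0.057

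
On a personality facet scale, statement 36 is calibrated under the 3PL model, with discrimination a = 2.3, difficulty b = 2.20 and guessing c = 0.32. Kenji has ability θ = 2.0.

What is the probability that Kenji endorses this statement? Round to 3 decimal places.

0.583

P(θ) = c + (1 − c) · 1 / (1 + exp(−a(θ − b)))
Exponent: 2.3 × (2.0 − 2.20) = -0.4600
1/(1 + e^{0.4600}) = 0.3870
P = 0.32 + 0.68 × 0.3870 = 0.5832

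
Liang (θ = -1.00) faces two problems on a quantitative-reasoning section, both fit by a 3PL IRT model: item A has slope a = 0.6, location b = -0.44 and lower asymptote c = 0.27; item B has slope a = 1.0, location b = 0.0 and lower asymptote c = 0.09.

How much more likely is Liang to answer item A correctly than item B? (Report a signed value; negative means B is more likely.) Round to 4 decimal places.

0.2395

P(θ) = c + (1 − c) · 1 / (1 + exp(−a(θ − b)))
P_A = 0.5743
P_B = 0.3347
P_A − P_B = 0.2395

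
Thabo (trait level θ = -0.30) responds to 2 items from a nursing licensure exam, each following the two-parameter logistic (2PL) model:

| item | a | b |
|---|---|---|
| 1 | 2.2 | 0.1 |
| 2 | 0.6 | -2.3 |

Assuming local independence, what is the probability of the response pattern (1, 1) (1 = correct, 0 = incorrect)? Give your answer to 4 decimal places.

0.2253

P(θ) = 1 / (1 + exp(−a(θ − b)))
P_1 = 1/(1+e^{0.8800}) = 0.2932
P_2 = 1/(1+e^{-1.2000}) = 0.7685
L = P_1 × P_2 = 0.2932 × 0.7685 = 0.22531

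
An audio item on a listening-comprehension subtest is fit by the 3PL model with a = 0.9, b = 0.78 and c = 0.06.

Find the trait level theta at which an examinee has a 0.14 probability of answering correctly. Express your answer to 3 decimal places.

-1.859

P(theta) = c + (1 − c) · 1 / (1 + exp(−a(theta − b)))
Remove guessing floor: (0.14 − 0.06)/(1 − 0.06) = 0.0851
logit = ln(0.0851/0.9149) = -2.3749
theta = b + logit/(a) = 0.78 + (-2.3749)/0.9000 = -1.8588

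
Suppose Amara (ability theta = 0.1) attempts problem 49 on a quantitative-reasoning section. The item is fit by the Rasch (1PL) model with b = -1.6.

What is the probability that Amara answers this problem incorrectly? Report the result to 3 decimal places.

0.154

P(theta) = 1 / (1 + exp(−(theta − b)))
Exponent: (0.1 − (-1.6)) = 1.7000
1/(1 + e^{-1.7000}) = 0.8455
P = 0.8455
P(incorrect) = 1 − 0.8455 = 0.1545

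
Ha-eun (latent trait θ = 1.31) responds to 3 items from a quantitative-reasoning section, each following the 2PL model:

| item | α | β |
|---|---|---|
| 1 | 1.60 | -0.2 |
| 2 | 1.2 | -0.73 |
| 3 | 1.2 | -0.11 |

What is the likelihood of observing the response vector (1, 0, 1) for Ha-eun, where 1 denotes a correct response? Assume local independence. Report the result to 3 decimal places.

P(θ) = 1 / (1 + exp(−α(θ − β)))
P_1 = 1/(1+e^{-2.4160}) = 0.9180
P_2 = 1/(1+e^{-2.4480}) = 0.9204
P_3 = 1/(1+e^{-1.7040}) = 0.8461
L = P_1 × (1−P_2) × P_3 = 0.9180 × 0.0796 × 0.8461 = 0.06181

0.062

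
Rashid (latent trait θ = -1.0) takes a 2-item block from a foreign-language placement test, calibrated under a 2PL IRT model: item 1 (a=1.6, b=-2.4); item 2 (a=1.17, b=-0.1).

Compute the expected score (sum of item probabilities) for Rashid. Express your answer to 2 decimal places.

1.16

P(θ) = 1 / (1 + exp(−a(θ − b)))
P_1 = 1/(1+e^{-2.2400}) = 0.9038
P_2 = 1/(1+e^{1.0530}) = 0.2586
E[score] = 0.9038 + 0.2586 = 1.1624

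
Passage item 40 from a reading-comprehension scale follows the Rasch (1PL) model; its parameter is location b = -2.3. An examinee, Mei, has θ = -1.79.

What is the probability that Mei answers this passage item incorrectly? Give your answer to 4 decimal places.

P(θ) = 1 / (1 + exp(−(θ − b)))
Exponent: (-1.79 − (-2.3)) = 0.5100
1/(1 + e^{-0.5100}) = 0.6248
P = 0.6248
P(incorrect) = 1 − 0.6248 = 0.3752

0.3752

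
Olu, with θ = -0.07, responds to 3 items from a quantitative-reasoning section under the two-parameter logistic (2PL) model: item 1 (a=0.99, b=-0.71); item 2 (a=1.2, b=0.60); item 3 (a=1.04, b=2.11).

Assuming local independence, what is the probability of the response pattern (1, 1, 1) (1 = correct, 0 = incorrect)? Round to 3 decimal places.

0.019

P(θ) = 1 / (1 + exp(−a(θ − b)))
P_1 = 1/(1+e^{-0.6336}) = 0.6533
P_2 = 1/(1+e^{0.8040}) = 0.3092
P_3 = 1/(1+e^{2.2672}) = 0.0939
L = P_1 × P_2 × P_3 = 0.6533 × 0.3092 × 0.0939 = 0.01896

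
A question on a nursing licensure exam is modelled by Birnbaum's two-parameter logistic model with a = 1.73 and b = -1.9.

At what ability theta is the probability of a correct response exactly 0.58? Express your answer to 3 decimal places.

P(theta) = 1 / (1 + exp(−a(theta − b)))
logit = ln(0.5800/0.4200) = 0.3228
theta = b + logit/(a) = -1.9 + 0.3228/1.7300 = -1.7134

-1.713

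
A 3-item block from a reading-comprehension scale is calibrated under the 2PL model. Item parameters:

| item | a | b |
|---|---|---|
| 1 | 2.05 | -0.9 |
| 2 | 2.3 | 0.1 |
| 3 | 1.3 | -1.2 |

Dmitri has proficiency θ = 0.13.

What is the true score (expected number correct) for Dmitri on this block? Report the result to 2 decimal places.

P(θ) = 1 / (1 + exp(−a(θ − b)))
P_1 = 1/(1+e^{-2.1115}) = 0.8920
P_2 = 1/(1+e^{-0.0690}) = 0.5172
P_3 = 1/(1+e^{-1.7290}) = 0.8493
E[score] = 0.8920 + 0.5172 + 0.8493 = 2.2585

2.26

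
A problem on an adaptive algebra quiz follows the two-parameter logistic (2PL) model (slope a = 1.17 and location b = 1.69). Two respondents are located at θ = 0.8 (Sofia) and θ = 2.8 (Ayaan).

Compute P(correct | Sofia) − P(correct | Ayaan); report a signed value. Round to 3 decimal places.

P(θ) = 1 / (1 + exp(−a(θ − b)))
P(Sofia) = 0.2609  [exponent -1.0413]
P(Ayaan) = 0.7856  [exponent 1.2987]
Difference = 0.2609 − 0.7856 = -0.5247

-0.525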